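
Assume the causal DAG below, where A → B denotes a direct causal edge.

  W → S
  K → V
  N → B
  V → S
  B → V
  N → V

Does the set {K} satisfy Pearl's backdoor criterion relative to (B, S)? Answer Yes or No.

Backdoor paths from B to S (paths whose first edge points into B):
  P1: B <- N -> V -> S
Condition 1 (no descendant of B in the set): holds — descendants of B are {S, V}; none are in {K}.
Condition 2 (every backdoor path blocked by {K}):
  P1: open — no interior node is in the conditioning set.
{K} does not satisfy the backdoor criterion.

No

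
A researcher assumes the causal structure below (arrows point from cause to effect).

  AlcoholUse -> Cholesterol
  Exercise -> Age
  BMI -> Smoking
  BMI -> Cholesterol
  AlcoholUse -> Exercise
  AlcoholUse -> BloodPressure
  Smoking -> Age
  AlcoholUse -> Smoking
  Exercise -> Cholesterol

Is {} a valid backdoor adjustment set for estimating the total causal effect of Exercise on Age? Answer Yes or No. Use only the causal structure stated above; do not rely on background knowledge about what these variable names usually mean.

No

Backdoor paths from Exercise to Age (paths whose first edge points into Exercise):
  P1: Exercise <- AlcoholUse -> Smoking -> Age
  P2: Exercise <- AlcoholUse -> Cholesterol <- BMI -> Smoking -> Age
Condition 1 (no descendant of Exercise in the set): holds — descendants of Exercise are {Age, Cholesterol}; none are in {}.
Condition 2 (every backdoor path blocked by {}):
  P1: open — no interior node is in the conditioning set.
  P2: blocked at collider Cholesterol (neither it nor any descendant is in the conditioning set).
{} does not satisfy the backdoor criterion.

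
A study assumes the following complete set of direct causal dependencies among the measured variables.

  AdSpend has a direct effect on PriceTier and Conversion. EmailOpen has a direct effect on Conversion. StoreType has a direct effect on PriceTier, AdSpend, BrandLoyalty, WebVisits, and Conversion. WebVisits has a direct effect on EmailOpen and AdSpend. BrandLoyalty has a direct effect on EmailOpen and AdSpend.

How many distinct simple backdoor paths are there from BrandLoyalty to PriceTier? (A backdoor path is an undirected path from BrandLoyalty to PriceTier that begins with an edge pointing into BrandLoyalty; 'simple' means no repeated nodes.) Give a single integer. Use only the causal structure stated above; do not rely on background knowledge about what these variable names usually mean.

6

A backdoor path from BrandLoyalty to PriceTier is any simple undirected path whose first edge points into BrandLoyalty (i.e. leaves BrandLoyalty via a parent).
Parents of BrandLoyalty: {StoreType}.
Enumerating:
  P1: BrandLoyalty <- StoreType -> WebVisits -> AdSpend -> PriceTier
  P2: BrandLoyalty <- StoreType -> WebVisits -> EmailOpen -> Conversion <- AdSpend -> PriceTier
  P3: BrandLoyalty <- StoreType -> AdSpend -> PriceTier
  P4: BrandLoyalty <- StoreType -> PriceTier
  P5: BrandLoyalty <- StoreType -> Conversion <- AdSpend -> PriceTier
  P6: BrandLoyalty <- StoreType -> Conversion <- EmailOpen <- WebVisits -> AdSpend -> PriceTier
That exhausts the simple backdoor paths. Count: 6.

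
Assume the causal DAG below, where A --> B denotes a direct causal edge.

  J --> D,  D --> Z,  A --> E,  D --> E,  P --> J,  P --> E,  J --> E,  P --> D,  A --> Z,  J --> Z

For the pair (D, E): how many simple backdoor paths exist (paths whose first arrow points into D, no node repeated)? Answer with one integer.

6

A backdoor path from D to E is any simple undirected path whose first edge points into D (i.e. leaves D via a parent).
Parents of D: {J, P}.
Enumerating:
  P1: D <- P -> J -> E
  P2: D <- P -> J -> Z <- A -> E
  P3: D <- P -> E
  P4: D <- J <- P -> E
  P5: D <- J -> E
  P6: D <- J -> Z <- A -> E
That exhausts the simple backdoor paths. Count: 6.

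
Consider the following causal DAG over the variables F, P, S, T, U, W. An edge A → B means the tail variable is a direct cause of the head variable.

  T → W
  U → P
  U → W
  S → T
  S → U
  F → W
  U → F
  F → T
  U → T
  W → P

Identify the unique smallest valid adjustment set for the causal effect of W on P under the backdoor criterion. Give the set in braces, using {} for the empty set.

Variables eligible for adjustment (non-descendants of W, excluding W and P): {F, S, T, U}.
Backdoor paths from W to P:
  P1: W <- U -> P
  P2: W <- F <- U -> P
  P3: W <- F -> T <- S -> U -> P
  P4: W <- F -> T <- U -> P
  P5: W <- T <- S -> U -> P
  P6: W <- T <- U -> P
  P7: W <- T <- F <- U -> P
The empty set is not sufficient: P1 (W <- U -> P) has no collider blocking it and no conditioned non-collider, so it is open.
Try {U}:
  P1: blocked at fork node U ∈ conditioning set.
  P2: blocked at fork node U ∈ conditioning set.
  P3: blocked at collider T (neither it nor any descendant is in the conditioning set).
  P4: blocked at collider T (neither it nor any descendant is in the conditioning set).
  P5: blocked at chain node U ∈ conditioning set.
  P6: blocked at fork node U ∈ conditioning set.
  P7: blocked at fork node U ∈ conditioning set.
{U} contains no descendant of W and blocks every backdoor path.
No other singleton works — e.g. {S} leaves P1 open — so {U} is the unique smallest valid adjustment set.

{U}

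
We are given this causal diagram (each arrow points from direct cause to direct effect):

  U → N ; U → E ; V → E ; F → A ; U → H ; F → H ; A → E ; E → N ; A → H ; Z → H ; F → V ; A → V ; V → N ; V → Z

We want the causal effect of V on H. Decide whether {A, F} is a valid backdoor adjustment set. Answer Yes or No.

Backdoor paths from V to H (paths whose first edge points into V):
  P1: V <- F -> A -> E <- U -> H
  P2: V <- F -> A -> E -> N <- U -> H
  P3: V <- F -> A -> H
  P4: V <- F -> H
  P5: V <- A <- F -> H
  P6: V <- A -> E <- U -> H
  P7: V <- A -> E -> N <- U -> H
  P8: V <- A -> H
Condition 1 (no descendant of V in the set): holds — descendants of V are {E, H, N, Z}; none are in {A, F}.
Condition 2 (every backdoor path blocked by {A, F}):
  P1: blocked at fork node F ∈ conditioning set.
  P2: blocked at fork node F ∈ conditioning set.
  P3: blocked at fork node F ∈ conditioning set.
  P4: blocked at fork node F ∈ conditioning set.
  P5: blocked at chain node A ∈ conditioning set.
  P6: blocked at fork node A ∈ conditioning set.
  P7: blocked at fork node A ∈ conditioning set.
  P8: blocked at fork node A ∈ conditioning set.
{A, F} satisfies the backdoor criterion.

Yes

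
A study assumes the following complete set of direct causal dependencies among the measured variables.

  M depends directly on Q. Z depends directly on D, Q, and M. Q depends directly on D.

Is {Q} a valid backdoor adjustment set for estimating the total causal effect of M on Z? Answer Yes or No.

Yes

Backdoor paths from M to Z (paths whose first edge points into M):
  P1: M <- Q <- D -> Z
  P2: M <- Q -> Z
Condition 1 (no descendant of M in the set): holds — descendants of M are {Z}; none are in {Q}.
Condition 2 (every backdoor path blocked by {Q}):
  P1: blocked at chain node Q ∈ conditioning set.
  P2: blocked at fork node Q ∈ conditioning set.
{Q} satisfies the backdoor criterion.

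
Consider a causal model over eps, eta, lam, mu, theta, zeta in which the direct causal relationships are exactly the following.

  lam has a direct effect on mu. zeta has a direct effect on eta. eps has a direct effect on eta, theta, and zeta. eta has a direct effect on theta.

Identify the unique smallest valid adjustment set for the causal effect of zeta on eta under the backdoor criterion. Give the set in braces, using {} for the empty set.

Variables eligible for adjustment (non-descendants of zeta, excluding zeta and eta): {eps, lam, mu}.
Backdoor paths from zeta to eta:
  P1: zeta <- eps -> eta
  P2: zeta <- eps -> theta <- eta
The empty set is not sufficient: P1 (zeta <- eps -> eta) has no collider blocking it and no conditioned non-collider, so it is open.
Try {eps}:
  P1: blocked at fork node eps ∈ conditioning set.
  P2: blocked at fork node eps ∈ conditioning set.
{eps} contains no descendant of zeta and blocks every backdoor path.
No other singleton works — e.g. {lam} leaves P1 open — so {eps} is the unique smallest valid adjustment set.

{eps}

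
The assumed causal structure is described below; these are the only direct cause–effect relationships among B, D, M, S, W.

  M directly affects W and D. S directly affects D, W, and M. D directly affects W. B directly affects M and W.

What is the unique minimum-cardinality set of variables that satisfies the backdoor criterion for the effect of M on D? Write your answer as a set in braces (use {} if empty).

Variables eligible for adjustment (non-descendants of M, excluding M and D): {B, S}.
Backdoor paths from M to D:
  P1: M <- S -> D
  P2: M <- S -> W <- D
  P3: M <- B -> W <- S -> D
  P4: M <- B -> W <- D
The empty set is not sufficient: P1 (M <- S -> D) has no collider blocking it and no conditioned non-collider, so it is open.
Try {S}:
  P1: blocked at fork node S ∈ conditioning set.
  P2: blocked at fork node S ∈ conditioning set.
  P3: blocked at collider W (neither it nor any descendant is in the conditioning set).
  P4: blocked at collider W (neither it nor any descendant is in the conditioning set).
{S} contains no descendant of M and blocks every backdoor path.
No other singleton works — e.g. {B} leaves P1 open — so {S} is the unique smallest valid adjustment set.

{S}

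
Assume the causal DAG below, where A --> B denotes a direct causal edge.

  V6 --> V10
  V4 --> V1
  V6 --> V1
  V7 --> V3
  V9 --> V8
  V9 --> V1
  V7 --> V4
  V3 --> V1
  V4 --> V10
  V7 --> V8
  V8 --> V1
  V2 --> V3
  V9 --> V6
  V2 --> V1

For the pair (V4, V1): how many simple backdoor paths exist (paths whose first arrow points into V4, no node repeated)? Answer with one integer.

5

A backdoor path from V4 to V1 is any simple undirected path whose first edge points into V4 (i.e. leaves V4 via a parent).
Parents of V4: {V7}.
Enumerating:
  P1: V4 <- V7 -> V8 <- V9 -> V6 -> V1
  P2: V4 <- V7 -> V8 <- V9 -> V1
  P3: V4 <- V7 -> V8 -> V1
  P4: V4 <- V7 -> V3 <- V2 -> V1
  P5: V4 <- V7 -> V3 -> V1
That exhausts the simple backdoor paths. Count: 5.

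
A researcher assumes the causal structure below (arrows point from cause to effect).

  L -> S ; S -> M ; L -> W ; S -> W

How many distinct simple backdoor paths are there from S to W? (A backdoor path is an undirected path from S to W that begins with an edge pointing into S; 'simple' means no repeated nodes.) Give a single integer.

A backdoor path from S to W is any simple undirected path whose first edge points into S (i.e. leaves S via a parent).
Parents of S: {L}.
Enumerating:
  P1: S <- L -> W
That exhausts the simple backdoor paths. Count: 1.

1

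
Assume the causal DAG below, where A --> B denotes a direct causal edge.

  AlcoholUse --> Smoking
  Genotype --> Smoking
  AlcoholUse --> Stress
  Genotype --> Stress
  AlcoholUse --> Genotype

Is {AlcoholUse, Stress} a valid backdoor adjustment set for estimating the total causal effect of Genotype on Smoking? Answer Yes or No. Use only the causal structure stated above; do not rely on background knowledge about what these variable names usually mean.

No

Backdoor paths from Genotype to Smoking (paths whose first edge points into Genotype):
  P1: Genotype <- AlcoholUse -> Smoking
Condition 1 (no descendant of Genotype in the set): FAILS — Stress is a descendant of Genotype.
Condition 2 (every backdoor path blocked by {AlcoholUse, Stress}):
  P1: blocked at fork node AlcoholUse ∈ conditioning set.
{AlcoholUse, Stress} does not satisfy the backdoor criterion.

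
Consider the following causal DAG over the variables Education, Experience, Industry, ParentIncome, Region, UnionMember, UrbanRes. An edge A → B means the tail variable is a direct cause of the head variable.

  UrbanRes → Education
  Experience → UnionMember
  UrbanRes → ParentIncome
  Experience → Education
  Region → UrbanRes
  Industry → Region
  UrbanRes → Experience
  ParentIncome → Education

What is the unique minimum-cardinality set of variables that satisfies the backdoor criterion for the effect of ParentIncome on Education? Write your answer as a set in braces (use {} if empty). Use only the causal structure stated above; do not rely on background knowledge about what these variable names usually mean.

{UrbanRes}

Variables eligible for adjustment (non-descendants of ParentIncome, excluding ParentIncome and Education): {Experience, Industry, Region, UnionMember, UrbanRes}.
Backdoor paths from ParentIncome to Education:
  P1: ParentIncome <- UrbanRes -> Experience -> Education
  P2: ParentIncome <- UrbanRes -> Education
The empty set is not sufficient: P1 (ParentIncome <- UrbanRes -> Experience -> Education) has no collider blocking it and no conditioned non-collider, so it is open.
Try {UrbanRes}:
  P1: blocked at fork node UrbanRes ∈ conditioning set.
  P2: blocked at fork node UrbanRes ∈ conditioning set.
{UrbanRes} contains no descendant of ParentIncome and blocks every backdoor path.
No other singleton works — e.g. {Industry} leaves P1 open — so {UrbanRes} is the unique smallest valid adjustment set.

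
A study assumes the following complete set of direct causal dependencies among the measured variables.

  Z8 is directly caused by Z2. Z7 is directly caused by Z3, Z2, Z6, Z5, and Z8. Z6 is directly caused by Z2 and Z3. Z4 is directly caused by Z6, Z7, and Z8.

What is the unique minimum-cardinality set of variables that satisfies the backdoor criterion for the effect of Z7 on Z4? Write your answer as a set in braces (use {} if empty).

Variables eligible for adjustment (non-descendants of Z7, excluding Z7 and Z4): {Z2, Z3, Z5, Z6, Z8}.
Backdoor paths from Z7 to Z4:
  P1: Z7 <- Z3 -> Z6 <- Z2 -> Z8 -> Z4
  P2: Z7 <- Z3 -> Z6 -> Z4
  P3: Z7 <- Z2 -> Z8 -> Z4
  P4: Z7 <- Z2 -> Z6 -> Z4
  P5: Z7 <- Z8 <- Z2 -> Z6 -> Z4
  P6: Z7 <- Z8 -> Z4
  P7: Z7 <- Z6 <- Z2 -> Z8 -> Z4
  P8: Z7 <- Z6 -> Z4
The empty set is not sufficient: P2 (Z7 <- Z3 -> Z6 -> Z4) has no collider blocking it and no conditioned non-collider, so it is open.
Try {Z6, Z8}:
  P1: blocked at chain node Z8 ∈ conditioning set.
  P2: blocked at chain node Z6 ∈ conditioning set.
  P3: blocked at chain node Z8 ∈ conditioning set.
  P4: blocked at chain node Z6 ∈ conditioning set.
  P5: blocked at chain node Z8 ∈ conditioning set.
  P6: blocked at fork node Z8 ∈ conditioning set.
  P7: blocked at chain node Z6 ∈ conditioning set.
  P8: blocked at fork node Z6 ∈ conditioning set.
{Z6, Z8} contains no descendant of Z7 and blocks every backdoor path.
Every element of {Z6, Z8} is needed (dropping Z6 leaves P2 open; dropping Z8 leaves P1 open), so no proper subset is valid.
Among all size-2 subsets of the eligible variables, only {Z6, Z8} blocks every backdoor path, so it is the unique smallest valid adjustment set.

{Z6, Z8}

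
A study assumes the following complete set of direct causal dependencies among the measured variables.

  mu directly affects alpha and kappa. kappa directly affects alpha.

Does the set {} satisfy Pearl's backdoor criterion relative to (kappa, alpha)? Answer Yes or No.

No

Backdoor paths from kappa to alpha (paths whose first edge points into kappa):
  P1: kappa <- mu -> alpha
Condition 1 (no descendant of kappa in the set): holds — descendants of kappa are {alpha}; none are in {}.
Condition 2 (every backdoor path blocked by {}):
  P1: open — no interior node is in the conditioning set.
{} does not satisfy the backdoor criterion.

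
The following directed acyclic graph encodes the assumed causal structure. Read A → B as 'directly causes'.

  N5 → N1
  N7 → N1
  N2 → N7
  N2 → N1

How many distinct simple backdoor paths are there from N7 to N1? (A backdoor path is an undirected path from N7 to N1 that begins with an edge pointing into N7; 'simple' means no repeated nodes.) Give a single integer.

1

A backdoor path from N7 to N1 is any simple undirected path whose first edge points into N7 (i.e. leaves N7 via a parent).
Parents of N7: {N2}.
Enumerating:
  P1: N7 <- N2 -> N1
That exhausts the simple backdoor paths. Count: 1.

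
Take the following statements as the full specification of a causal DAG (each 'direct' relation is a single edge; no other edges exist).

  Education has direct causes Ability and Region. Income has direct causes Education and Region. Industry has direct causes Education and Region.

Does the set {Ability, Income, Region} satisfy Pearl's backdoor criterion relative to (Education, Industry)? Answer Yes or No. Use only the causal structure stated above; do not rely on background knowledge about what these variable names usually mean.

No

Backdoor paths from Education to Industry (paths whose first edge points into Education):
  P1: Education <- Region -> Industry
Condition 1 (no descendant of Education in the set): FAILS — Income is a descendant of Education.
Condition 2 (every backdoor path blocked by {Ability, Income, Region}):
  P1: blocked at fork node Region ∈ conditioning set.
{Ability, Income, Region} does not satisfy the backdoor criterion.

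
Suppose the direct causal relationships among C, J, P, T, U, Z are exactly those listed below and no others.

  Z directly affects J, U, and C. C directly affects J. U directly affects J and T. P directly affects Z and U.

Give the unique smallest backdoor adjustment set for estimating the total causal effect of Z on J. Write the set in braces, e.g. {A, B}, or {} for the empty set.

{P}

Variables eligible for adjustment (non-descendants of Z, excluding Z and J): {P}.
Backdoor paths from Z to J:
  P1: Z <- P -> U -> J
The empty set is not sufficient: P1 (Z <- P -> U -> J) has no collider blocking it and no conditioned non-collider, so it is open.
Try {P}:
  P1: blocked at fork node P ∈ conditioning set.
{P} contains no descendant of Z and blocks every backdoor path.
{P} is the unique smallest valid adjustment set.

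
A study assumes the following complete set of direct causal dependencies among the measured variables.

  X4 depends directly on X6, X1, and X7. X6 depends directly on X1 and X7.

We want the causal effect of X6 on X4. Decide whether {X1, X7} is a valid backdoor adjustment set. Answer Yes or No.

Backdoor paths from X6 to X4 (paths whose first edge points into X6):
  P1: X6 <- X1 -> X4
  P2: X6 <- X7 -> X4
Condition 1 (no descendant of X6 in the set): holds — descendants of X6 are {X4}; none are in {X1, X7}.
Condition 2 (every backdoor path blocked by {X1, X7}):
  P1: blocked at fork node X1 ∈ conditioning set.
  P2: blocked at fork node X7 ∈ conditioning set.
{X1, X7} satisfies the backdoor criterion.

Yes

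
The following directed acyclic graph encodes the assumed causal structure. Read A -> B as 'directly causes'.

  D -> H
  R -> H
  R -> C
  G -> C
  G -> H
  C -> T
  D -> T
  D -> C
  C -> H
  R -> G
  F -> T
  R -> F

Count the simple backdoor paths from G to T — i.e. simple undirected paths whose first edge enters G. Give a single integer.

8

A backdoor path from G to T is any simple undirected path whose first edge points into G (i.e. leaves G via a parent).
Parents of G: {R}.
Enumerating:
  P1: G <- R -> C <- D -> T
  P2: G <- R -> C -> T
  P3: G <- R -> C -> H <- D -> T
  P4: G <- R -> F -> T
  P5: G <- R -> H <- D -> C -> T
  P6: G <- R -> H <- D -> T
  P7: G <- R -> H <- C <- D -> T
  P8: G <- R -> H <- C -> T
That exhausts the simple backdoor paths. Count: 8.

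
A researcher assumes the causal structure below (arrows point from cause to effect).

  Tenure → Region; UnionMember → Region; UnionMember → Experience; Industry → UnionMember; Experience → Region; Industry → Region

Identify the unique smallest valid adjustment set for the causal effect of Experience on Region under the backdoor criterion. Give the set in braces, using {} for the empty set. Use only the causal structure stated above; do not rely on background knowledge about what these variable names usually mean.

Variables eligible for adjustment (non-descendants of Experience, excluding Experience and Region): {Industry, Tenure, UnionMember}.
Backdoor paths from Experience to Region:
  P1: Experience <- UnionMember <- Industry -> Region
  P2: Experience <- UnionMember -> Region
The empty set is not sufficient: P1 (Experience <- UnionMember <- Industry -> Region) has no collider blocking it and no conditioned non-collider, so it is open.
Try {UnionMember}:
  P1: blocked at chain node UnionMember ∈ conditioning set.
  P2: blocked at fork node UnionMember ∈ conditioning set.
{UnionMember} contains no descendant of Experience and blocks every backdoor path.
No other singleton works — e.g. {Industry} leaves P2 open — so {UnionMember} is the unique smallest valid adjustment set.

{UnionMember}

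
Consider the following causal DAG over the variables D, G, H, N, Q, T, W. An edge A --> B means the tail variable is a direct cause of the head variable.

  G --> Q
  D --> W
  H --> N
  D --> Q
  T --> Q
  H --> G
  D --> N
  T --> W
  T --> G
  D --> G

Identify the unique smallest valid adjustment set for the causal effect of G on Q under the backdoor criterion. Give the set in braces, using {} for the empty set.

Variables eligible for adjustment (non-descendants of G, excluding G and Q): {D, H, N, T, W}.
Backdoor paths from G to Q:
  P1: G <- D -> W <- T -> Q
  P2: G <- D -> Q
  P3: G <- H -> N <- D -> W <- T -> Q
  P4: G <- H -> N <- D -> Q
  P5: G <- T -> W <- D -> Q
  P6: G <- T -> Q
The empty set is not sufficient: P2 (G <- D -> Q) has no collider blocking it and no conditioned non-collider, so it is open.
Try {D, T}:
  P1: blocked at fork node D ∈ conditioning set.
  P2: blocked at fork node D ∈ conditioning set.
  P3: blocked at collider N (neither it nor any descendant is in the conditioning set).
  P4: blocked at collider N (neither it nor any descendant is in the conditioning set).
  P5: blocked at fork node T ∈ conditioning set.
  P6: blocked at fork node T ∈ conditioning set.
{D, T} contains no descendant of G and blocks every backdoor path.
Every element of {D, T} is needed (dropping D leaves P2 open; dropping T leaves P6 open), so no proper subset is valid.
Among all size-2 subsets of the eligible variables, only {D, T} blocks every backdoor path, so it is the unique smallest valid adjustment set.

{D, T}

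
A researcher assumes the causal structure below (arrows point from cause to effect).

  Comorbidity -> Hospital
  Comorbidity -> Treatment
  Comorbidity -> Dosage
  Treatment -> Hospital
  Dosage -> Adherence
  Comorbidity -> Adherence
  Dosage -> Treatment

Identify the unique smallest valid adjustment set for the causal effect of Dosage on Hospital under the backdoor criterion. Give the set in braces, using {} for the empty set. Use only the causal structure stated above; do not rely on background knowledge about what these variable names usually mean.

{Comorbidity}

Variables eligible for adjustment (non-descendants of Dosage, excluding Dosage and Hospital): {Comorbidity}.
Backdoor paths from Dosage to Hospital:
  P1: Dosage <- Comorbidity -> Treatment -> Hospital
  P2: Dosage <- Comorbidity -> Hospital
The empty set is not sufficient: P1 (Dosage <- Comorbidity -> Treatment -> Hospital) has no collider blocking it and no conditioned non-collider, so it is open.
Try {Comorbidity}:
  P1: blocked at fork node Comorbidity ∈ conditioning set.
  P2: blocked at fork node Comorbidity ∈ conditioning set.
{Comorbidity} contains no descendant of Dosage and blocks every backdoor path.
{Comorbidity} is the unique smallest valid adjustment set.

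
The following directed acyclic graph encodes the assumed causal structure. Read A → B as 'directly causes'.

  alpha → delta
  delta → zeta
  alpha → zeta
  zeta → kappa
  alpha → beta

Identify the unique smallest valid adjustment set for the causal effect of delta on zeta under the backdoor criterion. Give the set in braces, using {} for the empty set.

Variables eligible for adjustment (non-descendants of delta, excluding delta and zeta): {alpha, beta}.
Backdoor paths from delta to zeta:
  P1: delta <- alpha -> zeta
The empty set is not sufficient: P1 (delta <- alpha -> zeta) has no collider blocking it and no conditioned non-collider, so it is open.
Try {alpha}:
  P1: blocked at fork node alpha ∈ conditioning set.
{alpha} contains no descendant of delta and blocks every backdoor path.
No other singleton works — e.g. {beta} leaves P1 open — so {alpha} is the unique smallest valid adjustment set.

{alpha}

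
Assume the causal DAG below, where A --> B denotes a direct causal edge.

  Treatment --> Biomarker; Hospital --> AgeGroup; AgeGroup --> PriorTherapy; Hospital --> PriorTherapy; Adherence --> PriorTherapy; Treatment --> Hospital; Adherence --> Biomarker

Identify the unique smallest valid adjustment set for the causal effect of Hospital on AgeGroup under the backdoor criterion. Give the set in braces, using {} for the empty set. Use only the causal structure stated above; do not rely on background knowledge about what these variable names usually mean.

Variables eligible for adjustment (non-descendants of Hospital, excluding Hospital and AgeGroup): {Adherence, Biomarker, Treatment}.
Backdoor paths from Hospital to AgeGroup:
  P1: Hospital <- Treatment -> Biomarker <- Adherence -> PriorTherapy <- AgeGroup
Each backdoor path contains an unconditioned collider, so every path is already blocked with the empty conditioning set:
  P1: blocked at collider Biomarker (neither it nor any descendant is in the conditioning set).
The empty set is therefore the unique smallest valid set.

{}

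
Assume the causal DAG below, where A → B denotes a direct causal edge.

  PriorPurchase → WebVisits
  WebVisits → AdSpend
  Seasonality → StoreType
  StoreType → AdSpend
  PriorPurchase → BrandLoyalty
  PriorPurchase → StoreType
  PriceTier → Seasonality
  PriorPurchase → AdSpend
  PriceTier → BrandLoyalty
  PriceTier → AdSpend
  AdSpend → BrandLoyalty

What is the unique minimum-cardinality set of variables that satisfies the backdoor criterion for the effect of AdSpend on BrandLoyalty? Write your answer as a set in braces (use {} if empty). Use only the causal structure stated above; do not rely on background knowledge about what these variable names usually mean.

{PriceTier, PriorPurchase}

Variables eligible for adjustment (non-descendants of AdSpend, excluding AdSpend and BrandLoyalty): {PriceTier, PriorPurchase, Seasonality, StoreType, WebVisits}.
Backdoor paths from AdSpend to BrandLoyalty:
  P1: AdSpend <- PriceTier -> Seasonality -> StoreType <- PriorPurchase -> BrandLoyalty
  P2: AdSpend <- PriceTier -> BrandLoyalty
  P3: AdSpend <- PriorPurchase -> StoreType <- Seasonality <- PriceTier -> BrandLoyalty
  P4: AdSpend <- PriorPurchase -> BrandLoyalty
  P5: AdSpend <- WebVisits <- PriorPurchase -> StoreType <- Seasonality <- PriceTier -> BrandLoyalty
  P6: AdSpend <- WebVisits <- PriorPurchase -> BrandLoyalty
  P7: AdSpend <- StoreType <- PriorPurchase -> BrandLoyalty
  P8: AdSpend <- StoreType <- Seasonality <- PriceTier -> BrandLoyalty
The empty set is not sufficient: P2 (AdSpend <- PriceTier -> BrandLoyalty) has no collider blocking it and no conditioned non-collider, so it is open.
Try {PriceTier, PriorPurchase}:
  P1: blocked at fork node PriceTier ∈ conditioning set.
  P2: blocked at fork node PriceTier ∈ conditioning set.
  P3: blocked at fork node PriorPurchase ∈ conditioning set.
  P4: blocked at fork node PriorPurchase ∈ conditioning set.
  P5: blocked at fork node PriorPurchase ∈ conditioning set.
  P6: blocked at fork node PriorPurchase ∈ conditioning set.
  P7: blocked at fork node PriorPurchase ∈ conditioning set.
  P8: blocked at fork node PriceTier ∈ conditioning set.
{PriceTier, PriorPurchase} contains no descendant of AdSpend and blocks every backdoor path.
Every element of {PriceTier, PriorPurchase} is needed (dropping PriceTier leaves P2 open; dropping PriorPurchase leaves P4 open), so no proper subset is valid.
Among all size-2 subsets of the eligible variables, only {PriceTier, PriorPurchase} blocks every backdoor path, so it is the unique smallest valid adjustment set.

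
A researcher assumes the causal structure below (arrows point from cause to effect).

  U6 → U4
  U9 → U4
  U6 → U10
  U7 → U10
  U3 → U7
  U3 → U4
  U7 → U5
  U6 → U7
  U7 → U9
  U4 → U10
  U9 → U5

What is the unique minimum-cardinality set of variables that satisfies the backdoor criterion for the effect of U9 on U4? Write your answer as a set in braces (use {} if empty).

Variables eligible for adjustment (non-descendants of U9, excluding U9 and U4): {U3, U6, U7}.
Backdoor paths from U9 to U4:
  P1: U9 <- U7 <- U6 -> U4
  P2: U9 <- U7 <- U6 -> U10 <- U4
  P3: U9 <- U7 <- U3 -> U4
  P4: U9 <- U7 -> U10 <- U6 -> U4
  P5: U9 <- U7 -> U10 <- U4
The empty set is not sufficient: P1 (U9 <- U7 <- U6 -> U4) has no collider blocking it and no conditioned non-collider, so it is open.
Try {U7}:
  P1: blocked at chain node U7 ∈ conditioning set.
  P2: blocked at chain node U7 ∈ conditioning set.
  P3: blocked at chain node U7 ∈ conditioning set.
  P4: blocked at fork node U7 ∈ conditioning set.
  P5: blocked at fork node U7 ∈ conditioning set.
{U7} contains no descendant of U9 and blocks every backdoor path.
No other singleton works — e.g. {U6} leaves P3 open — so {U7} is the unique smallest valid adjustment set.

{U7}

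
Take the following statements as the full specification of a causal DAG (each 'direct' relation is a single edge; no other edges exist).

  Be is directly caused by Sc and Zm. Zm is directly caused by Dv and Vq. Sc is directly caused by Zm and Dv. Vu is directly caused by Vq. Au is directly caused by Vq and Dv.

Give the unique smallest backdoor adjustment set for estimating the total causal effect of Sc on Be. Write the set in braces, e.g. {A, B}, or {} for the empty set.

Variables eligible for adjustment (non-descendants of Sc, excluding Sc and Be): {Au, Dv, Vq, Vu, Zm}.
Backdoor paths from Sc to Be:
  P1: Sc <- Dv -> Zm -> Be
  P2: Sc <- Dv -> Au <- Vq -> Zm -> Be
  P3: Sc <- Zm -> Be
The empty set is not sufficient: P1 (Sc <- Dv -> Zm -> Be) has no collider blocking it and no conditioned non-collider, so it is open.
Try {Zm}:
  P1: blocked at chain node Zm ∈ conditioning set.
  P2: blocked at collider Au (neither it nor any descendant is in the conditioning set).
  P3: blocked at fork node Zm ∈ conditioning set.
{Zm} contains no descendant of Sc and blocks every backdoor path.
No other singleton works — e.g. {Vq} leaves P1 open — so {Zm} is the unique smallest valid adjustment set.

{Zm}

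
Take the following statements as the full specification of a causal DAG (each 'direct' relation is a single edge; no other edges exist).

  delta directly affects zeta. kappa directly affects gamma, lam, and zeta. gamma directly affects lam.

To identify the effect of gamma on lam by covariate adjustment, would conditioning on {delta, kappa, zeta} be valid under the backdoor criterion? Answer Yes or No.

Backdoor paths from gamma to lam (paths whose first edge points into gamma):
  P1: gamma <- kappa -> lam
Condition 1 (no descendant of gamma in the set): holds — descendants of gamma are {lam}; none are in {delta, kappa, zeta}.
Condition 2 (every backdoor path blocked by {delta, kappa, zeta}):
  P1: blocked at fork node kappa ∈ conditioning set.
{delta, kappa, zeta} satisfies the backdoor criterion.

Yes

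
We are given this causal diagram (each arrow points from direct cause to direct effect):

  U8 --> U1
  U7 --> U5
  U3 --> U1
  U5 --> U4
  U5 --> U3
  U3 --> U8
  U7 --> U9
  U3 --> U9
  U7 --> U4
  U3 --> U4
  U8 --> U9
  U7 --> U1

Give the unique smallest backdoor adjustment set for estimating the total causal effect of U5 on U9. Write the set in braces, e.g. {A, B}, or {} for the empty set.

{U7}

Variables eligible for adjustment (non-descendants of U5, excluding U5 and U9): {U7}.
Backdoor paths from U5 to U9:
  P1: U5 <- U7 -> U1 <- U3 -> U8 -> U9
  P2: U5 <- U7 -> U1 <- U3 -> U9
  P3: U5 <- U7 -> U1 <- U8 <- U3 -> U9
  P4: U5 <- U7 -> U1 <- U8 -> U9
  P5: U5 <- U7 -> U4 <- U3 -> U8 -> U9
  P6: U5 <- U7 -> U4 <- U3 -> U1 <- U8 -> U9
  P7: U5 <- U7 -> U4 <- U3 -> U9
  P8: U5 <- U7 -> U9
The empty set is not sufficient: P8 (U5 <- U7 -> U9) has no collider blocking it and no conditioned non-collider, so it is open.
Try {U7}:
  P1: blocked at fork node U7 ∈ conditioning set.
  P2: blocked at fork node U7 ∈ conditioning set.
  P3: blocked at fork node U7 ∈ conditioning set.
  P4: blocked at fork node U7 ∈ conditioning set.
  P5: blocked at fork node U7 ∈ conditioning set.
  P6: blocked at fork node U7 ∈ conditioning set.
  P7: blocked at fork node U7 ∈ conditioning set.
  P8: blocked at fork node U7 ∈ conditioning set.
{U7} contains no descendant of U5 and blocks every backdoor path.
{U7} is the unique smallest valid adjustment set.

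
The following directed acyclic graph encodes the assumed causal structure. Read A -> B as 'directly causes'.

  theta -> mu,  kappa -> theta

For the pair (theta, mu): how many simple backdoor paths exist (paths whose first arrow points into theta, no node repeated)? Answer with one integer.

A backdoor path from theta to mu is any simple undirected path whose first edge points into theta (i.e. leaves theta via a parent).
Parents of theta: {kappa}.
No simple path from any parent of theta reaches mu without revisiting theta, so there are no backdoor paths.

0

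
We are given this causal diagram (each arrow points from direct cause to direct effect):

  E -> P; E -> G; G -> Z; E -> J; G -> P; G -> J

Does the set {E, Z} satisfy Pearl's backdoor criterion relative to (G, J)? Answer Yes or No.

No

Backdoor paths from G to J (paths whose first edge points into G):
  P1: G <- E -> J
Condition 1 (no descendant of G in the set): FAILS — Z is a descendant of G.
Condition 2 (every backdoor path blocked by {E, Z}):
  P1: blocked at fork node E ∈ conditioning set.
{E, Z} does not satisfy the backdoor criterion.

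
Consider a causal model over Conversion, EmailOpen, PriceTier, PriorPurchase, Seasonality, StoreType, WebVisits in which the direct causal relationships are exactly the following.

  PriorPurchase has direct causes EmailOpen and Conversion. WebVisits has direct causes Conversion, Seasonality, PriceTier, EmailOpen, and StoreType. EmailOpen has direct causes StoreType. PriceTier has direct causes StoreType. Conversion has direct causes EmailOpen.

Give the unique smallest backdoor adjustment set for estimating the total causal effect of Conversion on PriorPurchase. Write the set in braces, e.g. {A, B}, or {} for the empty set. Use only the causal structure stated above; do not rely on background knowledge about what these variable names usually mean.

Variables eligible for adjustment (non-descendants of Conversion, excluding Conversion and PriorPurchase): {EmailOpen, PriceTier, Seasonality, StoreType}.
Backdoor paths from Conversion to PriorPurchase:
  P1: Conversion <- EmailOpen -> PriorPurchase
The empty set is not sufficient: P1 (Conversion <- EmailOpen -> PriorPurchase) has no collider blocking it and no conditioned non-collider, so it is open.
Try {EmailOpen}:
  P1: blocked at fork node EmailOpen ∈ conditioning set.
{EmailOpen} contains no descendant of Conversion and blocks every backdoor path.
No other singleton works — e.g. {StoreType} leaves P1 open — so {EmailOpen} is the unique smallest valid adjustment set.

{EmailOpen}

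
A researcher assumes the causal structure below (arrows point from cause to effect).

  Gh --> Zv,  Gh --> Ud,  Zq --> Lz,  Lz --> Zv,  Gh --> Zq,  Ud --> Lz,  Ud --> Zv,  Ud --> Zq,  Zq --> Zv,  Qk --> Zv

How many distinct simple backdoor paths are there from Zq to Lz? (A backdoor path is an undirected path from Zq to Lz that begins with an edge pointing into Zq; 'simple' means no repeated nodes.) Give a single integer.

7

A backdoor path from Zq to Lz is any simple undirected path whose first edge points into Zq (i.e. leaves Zq via a parent).
Parents of Zq: {Gh, Ud}.
Enumerating:
  P1: Zq <- Gh -> Ud -> Lz
  P2: Zq <- Gh -> Ud -> Zv <- Lz
  P3: Zq <- Gh -> Zv <- Ud -> Lz
  P4: Zq <- Gh -> Zv <- Lz
  P5: Zq <- Ud <- Gh -> Zv <- Lz
  P6: Zq <- Ud -> Lz
  P7: Zq <- Ud -> Zv <- Lz
That exhausts the simple backdoor paths. Count: 7.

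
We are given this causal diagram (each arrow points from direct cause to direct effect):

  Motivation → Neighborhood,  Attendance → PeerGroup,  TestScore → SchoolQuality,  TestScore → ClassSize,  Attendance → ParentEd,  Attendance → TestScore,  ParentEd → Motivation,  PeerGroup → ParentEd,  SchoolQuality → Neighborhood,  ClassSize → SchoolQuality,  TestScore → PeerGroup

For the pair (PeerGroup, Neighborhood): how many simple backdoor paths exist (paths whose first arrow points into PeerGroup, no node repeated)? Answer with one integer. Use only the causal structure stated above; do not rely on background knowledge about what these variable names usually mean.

A backdoor path from PeerGroup to Neighborhood is any simple undirected path whose first edge points into PeerGroup (i.e. leaves PeerGroup via a parent).
Parents of PeerGroup: {Attendance, TestScore}.
Enumerating:
  P1: PeerGroup <- Attendance -> TestScore -> ClassSize -> SchoolQuality -> Neighborhood
  P2: PeerGroup <- Attendance -> TestScore -> SchoolQuality -> Neighborhood
  P3: PeerGroup <- Attendance -> ParentEd -> Motivation -> Neighborhood
  P4: PeerGroup <- TestScore <- Attendance -> ParentEd -> Motivation -> Neighborhood
  P5: PeerGroup <- TestScore -> ClassSize -> SchoolQuality -> Neighborhood
  P6: PeerGroup <- TestScore -> SchoolQuality -> Neighborhood
That exhausts the simple backdoor paths. Count: 6.

6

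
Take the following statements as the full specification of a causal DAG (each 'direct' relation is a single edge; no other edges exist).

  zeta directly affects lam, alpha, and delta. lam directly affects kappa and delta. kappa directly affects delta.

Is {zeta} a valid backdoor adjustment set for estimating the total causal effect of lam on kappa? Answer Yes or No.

Yes

Backdoor paths from lam to kappa (paths whose first edge points into lam):
  P1: lam <- zeta -> delta <- kappa
Condition 1 (no descendant of lam in the set): holds — descendants of lam are {delta, kappa}; none are in {zeta}.
Condition 2 (every backdoor path blocked by {zeta}):
  P1: blocked at fork node zeta ∈ conditioning set.
{zeta} satisfies the backdoor criterion.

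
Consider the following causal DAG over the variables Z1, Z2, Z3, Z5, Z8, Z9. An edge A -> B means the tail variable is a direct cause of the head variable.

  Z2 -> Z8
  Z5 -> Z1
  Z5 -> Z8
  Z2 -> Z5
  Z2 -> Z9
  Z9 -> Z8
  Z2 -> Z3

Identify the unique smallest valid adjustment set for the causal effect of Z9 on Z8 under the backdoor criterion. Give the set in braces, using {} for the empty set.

{Z2}

Variables eligible for adjustment (non-descendants of Z9, excluding Z9 and Z8): {Z1, Z2, Z3, Z5}.
Backdoor paths from Z9 to Z8:
  P1: Z9 <- Z2 -> Z5 -> Z8
  P2: Z9 <- Z2 -> Z8
The empty set is not sufficient: P1 (Z9 <- Z2 -> Z5 -> Z8) has no collider blocking it and no conditioned non-collider, so it is open.
Try {Z2}:
  P1: blocked at fork node Z2 ∈ conditioning set.
  P2: blocked at fork node Z2 ∈ conditioning set.
{Z2} contains no descendant of Z9 and blocks every backdoor path.
No other singleton works — e.g. {Z5} leaves P2 open — so {Z2} is the unique smallest valid adjustment set.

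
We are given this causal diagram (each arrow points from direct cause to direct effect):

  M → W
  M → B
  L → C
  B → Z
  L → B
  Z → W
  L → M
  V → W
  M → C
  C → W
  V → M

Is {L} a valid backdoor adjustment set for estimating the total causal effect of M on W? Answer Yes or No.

Backdoor paths from M to W (paths whose first edge points into M):
  P1: M <- V -> W
  P2: M <- L -> B -> Z -> W
  P3: M <- L -> C -> W
Condition 1 (no descendant of M in the set): holds — descendants of M are {B, C, W, Z}; none are in {L}.
Condition 2 (every backdoor path blocked by {L}):
  P1: open — no interior node is in the conditioning set.
  P2: blocked at fork node L ∈ conditioning set.
  P3: blocked at fork node L ∈ conditioning set.
{L} does not satisfy the backdoor criterion.

No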